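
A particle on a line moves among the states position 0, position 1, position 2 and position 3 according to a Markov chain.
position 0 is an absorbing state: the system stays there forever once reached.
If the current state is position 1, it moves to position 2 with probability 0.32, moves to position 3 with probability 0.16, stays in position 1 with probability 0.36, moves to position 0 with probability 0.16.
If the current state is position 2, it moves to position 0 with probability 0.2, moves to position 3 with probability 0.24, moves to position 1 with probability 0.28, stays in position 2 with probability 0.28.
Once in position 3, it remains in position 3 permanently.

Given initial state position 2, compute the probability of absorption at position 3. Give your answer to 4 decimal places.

0.5345

Let h(s) be the probability of absorption at position 3 starting from transient state s. Then h(position 3) = 1 and h(position 0) = 0. By first-step analysis:
h(position 1) = 0.16·0 + 0.36·h(position 1) + 0.32·h(position 2) + 0.16·1
h(position 2) = 0.2·0 + 0.28·h(position 1) + 0.28·h(position 2) + 0.24·1
Solving: h(position 1) = 0.5172, h(position 2) = 0.5345.
Starting from position 2, the probability is 0.5345.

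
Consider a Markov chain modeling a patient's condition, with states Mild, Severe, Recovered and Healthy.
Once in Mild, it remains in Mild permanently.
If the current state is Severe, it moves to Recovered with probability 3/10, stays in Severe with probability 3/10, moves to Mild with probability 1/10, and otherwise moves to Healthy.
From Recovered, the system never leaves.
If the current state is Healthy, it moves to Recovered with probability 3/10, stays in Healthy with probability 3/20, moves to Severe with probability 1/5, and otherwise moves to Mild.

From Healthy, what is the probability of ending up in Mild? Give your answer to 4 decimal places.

Let h(s) be the probability of absorption at Mild starting from transient state s. Then h(Mild) = 1 and h(Recovered) = 0. By first-step analysis:
h(Severe) = 0.1·1 + 0.3·h(Severe) + 0.3·0 + 0.3·h(Healthy)
h(Healthy) = 0.35·1 + 0.2·h(Severe) + 0.3·0 + 0.15·h(Healthy)
Solving: h(Severe) = 0.3551, h(Healthy) = 0.4953.
Starting from Healthy, the probability is 0.4953.

0.4953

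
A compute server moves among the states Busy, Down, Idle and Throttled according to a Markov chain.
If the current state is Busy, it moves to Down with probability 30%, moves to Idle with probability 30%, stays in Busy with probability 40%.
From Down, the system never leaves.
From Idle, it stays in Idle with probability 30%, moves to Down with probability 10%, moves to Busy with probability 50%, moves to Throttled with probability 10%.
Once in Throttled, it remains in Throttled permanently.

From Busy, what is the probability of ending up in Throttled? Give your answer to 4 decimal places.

0.1111

Let h(s) be the probability of absorption at Throttled starting from transient state s. Then h(Throttled) = 1 and h(Down) = 0. By first-step analysis:
h(Busy) = 0.4·h(Busy) + 0.3·0 + 0.3·h(Idle)
h(Idle) = 0.5·h(Busy) + 0.1·0 + 0.3·h(Idle) + 0.1·1
Solving: h(Busy) = 0.1111, h(Idle) = 0.2222.
Starting from Busy, the probability is 0.1111.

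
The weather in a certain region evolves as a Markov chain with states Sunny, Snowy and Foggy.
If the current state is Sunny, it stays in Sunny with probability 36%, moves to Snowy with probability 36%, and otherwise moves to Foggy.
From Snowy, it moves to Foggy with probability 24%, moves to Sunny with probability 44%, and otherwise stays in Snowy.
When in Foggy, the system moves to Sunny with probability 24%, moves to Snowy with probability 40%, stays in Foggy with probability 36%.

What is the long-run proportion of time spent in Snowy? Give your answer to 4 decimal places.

Let the stationary distribution be π with π = πP and π_1 + π_2 + π_3 = 1.
π_1 = 0.36·π_1 + 0.44·π_2 + 0.24·π_3
π_2 = 0.36·π_1 + 0.32·π_2 + 0.4·π_3
Solving with the normalization constraint gives π = (0.3539, 0.3573, 0.2888).
So the stationary probability of Snowy is 0.3573.

0.3573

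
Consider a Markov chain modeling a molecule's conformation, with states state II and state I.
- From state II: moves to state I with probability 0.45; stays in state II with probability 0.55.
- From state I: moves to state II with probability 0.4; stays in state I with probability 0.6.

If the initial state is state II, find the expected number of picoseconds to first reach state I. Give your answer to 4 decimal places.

Let t(s) be the expected number of picoseconds to first reach state I from state s, with t(state I) = 0. Conditioning on the first picosecond:
t(state II) = 1 + 0.55·t(state II)
Solving: t(state II) = 2.2222.
Expected picoseconds from state II to state I: 2.2222.

2.2222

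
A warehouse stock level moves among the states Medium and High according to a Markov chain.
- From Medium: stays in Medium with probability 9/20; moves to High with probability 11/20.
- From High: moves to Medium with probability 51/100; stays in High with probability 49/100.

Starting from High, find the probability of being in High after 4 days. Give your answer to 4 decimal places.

Propagate the distribution vector 4 days from High.
After 0 days: (0.0000, 1.0000)
After 1 day: (0.5100, 0.4900)
After 2 days: (0.4794, 0.5206)
After 3 days: (0.4812, 0.5188)
After 4 days: (0.4811, 0.5189)
P(in High after 4 days) = 0.5189

0.5189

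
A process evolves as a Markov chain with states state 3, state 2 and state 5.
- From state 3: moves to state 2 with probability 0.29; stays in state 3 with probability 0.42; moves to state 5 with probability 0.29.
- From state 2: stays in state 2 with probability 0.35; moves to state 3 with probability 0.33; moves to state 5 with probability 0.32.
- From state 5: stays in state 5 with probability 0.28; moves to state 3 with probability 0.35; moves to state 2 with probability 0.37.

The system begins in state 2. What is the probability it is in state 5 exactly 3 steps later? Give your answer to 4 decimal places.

0.2971

Propagate the distribution vector 3 steps from state 2.
After 0 steps: (0.0000, 1.0000, 0.0000)
After 1 step: (0.3300, 0.3500, 0.3200)
After 2 steps: (0.3661, 0.3366, 0.2973)
After 3 steps: (0.3689, 0.3340, 0.2971)
P(in state 5 after 3 steps) = 0.2971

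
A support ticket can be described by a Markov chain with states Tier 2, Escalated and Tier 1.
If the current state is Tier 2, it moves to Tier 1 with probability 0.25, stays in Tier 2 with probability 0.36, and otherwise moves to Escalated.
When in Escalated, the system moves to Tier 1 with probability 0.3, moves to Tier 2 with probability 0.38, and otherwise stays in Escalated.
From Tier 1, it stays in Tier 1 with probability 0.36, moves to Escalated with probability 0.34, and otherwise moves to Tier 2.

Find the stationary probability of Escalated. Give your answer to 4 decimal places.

Let the stationary distribution be π with π = πP and π_1 + π_2 + π_3 = 1.
π_1 = 0.36·π_1 + 0.38·π_2 + 0.3·π_3
π_2 = 0.39·π_1 + 0.32·π_2 + 0.34·π_3
Solving with the normalization constraint gives π = (0.3490, 0.3504, 0.3006).
So the stationary probability of Escalated is 0.3504.

0.3504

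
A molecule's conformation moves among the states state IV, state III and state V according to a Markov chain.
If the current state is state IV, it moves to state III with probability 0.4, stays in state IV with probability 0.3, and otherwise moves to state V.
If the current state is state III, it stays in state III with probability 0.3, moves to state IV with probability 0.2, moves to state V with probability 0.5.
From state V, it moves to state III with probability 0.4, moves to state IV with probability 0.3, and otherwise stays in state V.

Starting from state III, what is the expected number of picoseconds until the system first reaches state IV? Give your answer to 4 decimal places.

4.1379

Let t(s) be the expected number of picoseconds to first reach state IV from state s, with t(state IV) = 0. Conditioning on the first picosecond:
t(state III) = 1 + 0.3·t(state III) + 0.5·t(state V)
t(state V) = 1 + 0.4·t(state III) + 0.3·t(state V)
Solving: t(state III) = 4.1379, t(state V) = 3.7931.
Expected picoseconds from state III to state IV: 4.1379.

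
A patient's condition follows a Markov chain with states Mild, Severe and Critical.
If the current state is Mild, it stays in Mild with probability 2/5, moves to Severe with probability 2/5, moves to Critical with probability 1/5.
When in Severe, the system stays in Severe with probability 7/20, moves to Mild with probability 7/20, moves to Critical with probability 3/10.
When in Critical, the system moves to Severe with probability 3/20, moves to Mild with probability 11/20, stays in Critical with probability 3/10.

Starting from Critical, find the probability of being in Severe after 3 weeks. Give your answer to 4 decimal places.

Propagate the distribution vector 3 weeks from Critical.
After 0 weeks: (0.0000, 0.0000, 1.0000)
After 1 week: (0.5500, 0.1500, 0.3000)
After 2 weeks: (0.4375, 0.3175, 0.2450)
After 3 weeks: (0.4209, 0.3229, 0.2563)
P(in Severe after 3 weeks) = 0.3229

0.3229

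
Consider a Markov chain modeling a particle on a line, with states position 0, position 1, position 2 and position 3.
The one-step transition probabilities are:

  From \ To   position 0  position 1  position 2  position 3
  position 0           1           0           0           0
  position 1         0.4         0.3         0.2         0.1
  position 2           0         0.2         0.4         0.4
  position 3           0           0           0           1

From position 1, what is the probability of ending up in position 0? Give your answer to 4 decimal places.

Let h(s) be the probability of absorption at position 0 starting from transient state s. Then h(position 0) = 1 and h(position 3) = 0. By first-step analysis:
h(position 1) = 0.4·1 + 0.3·h(position 1) + 0.2·h(position 2) + 0.1·0
h(position 2) = 0.2·h(position 1) + 0.4·h(position 2) + 0.4·0
Solving: h(position 1) = 0.6316, h(position 2) = 0.2105.
Starting from position 1, the probability is 0.6316.

0.6316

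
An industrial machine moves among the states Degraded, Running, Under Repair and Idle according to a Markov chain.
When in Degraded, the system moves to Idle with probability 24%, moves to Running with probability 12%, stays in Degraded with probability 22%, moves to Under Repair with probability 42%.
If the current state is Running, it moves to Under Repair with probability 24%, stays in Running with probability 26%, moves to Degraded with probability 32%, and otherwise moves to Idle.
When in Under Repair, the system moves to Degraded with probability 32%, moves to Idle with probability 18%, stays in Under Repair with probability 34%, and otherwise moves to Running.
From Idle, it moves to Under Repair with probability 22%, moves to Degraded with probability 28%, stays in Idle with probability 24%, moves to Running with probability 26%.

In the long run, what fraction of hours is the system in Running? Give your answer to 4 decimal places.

Let the stationary distribution be π with π = πP and π_1 + π_2 + π_3 + π_4 = 1.
π_1 = 0.22·π_1 + 0.32·π_2 + 0.32·π_3 + 0.28·π_4
π_2 = 0.12·π_1 + 0.26·π_2 + 0.16·π_3 + 0.26·π_4
π_3 = 0.42·π_1 + 0.24·π_2 + 0.34·π_3 + 0.22·π_4
Solving with the normalization constraint gives π = (0.2833, 0.1885, 0.3187, 0.2096).
So the stationary probability of Running is 0.1885.

0.1885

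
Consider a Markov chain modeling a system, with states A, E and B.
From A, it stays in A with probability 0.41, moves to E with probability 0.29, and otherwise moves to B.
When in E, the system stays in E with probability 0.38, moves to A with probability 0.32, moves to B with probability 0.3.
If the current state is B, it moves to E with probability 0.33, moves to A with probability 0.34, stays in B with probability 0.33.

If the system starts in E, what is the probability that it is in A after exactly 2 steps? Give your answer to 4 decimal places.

Sum over the intermediate state after 1 step:
P = P(E→A)·P(A→A) + P(E→E)·P(E→A) + P(E→B)·P(B→A)
  = 0.32×0.41 + 0.38×0.32 + 0.3×0.34
  = 0.1312 + 0.1216 + 0.1020 = 0.3548

0.3548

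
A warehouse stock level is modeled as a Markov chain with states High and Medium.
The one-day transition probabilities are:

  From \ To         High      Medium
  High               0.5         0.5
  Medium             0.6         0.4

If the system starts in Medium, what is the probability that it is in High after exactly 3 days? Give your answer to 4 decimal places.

Propagate the distribution vector 3 days from Medium.
After 0 days: (0.0000, 1.0000)
After 1 day: (0.6000, 0.4000)
After 2 days: (0.5400, 0.4600)
After 3 days: (0.5460, 0.4540)
P(in High after 3 days) = 0.5460

0.5460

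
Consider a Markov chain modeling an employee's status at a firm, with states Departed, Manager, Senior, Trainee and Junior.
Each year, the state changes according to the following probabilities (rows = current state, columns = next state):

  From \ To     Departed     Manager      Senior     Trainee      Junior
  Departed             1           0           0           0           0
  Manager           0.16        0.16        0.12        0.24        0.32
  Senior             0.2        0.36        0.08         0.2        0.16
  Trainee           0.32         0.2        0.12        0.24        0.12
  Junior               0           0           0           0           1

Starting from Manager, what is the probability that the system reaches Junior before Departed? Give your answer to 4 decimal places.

Let h(s) be the probability of absorption at Junior starting from transient state s. Then h(Junior) = 1 and h(Departed) = 0. By first-step analysis:
h(Manager) = 0.16·0 + 0.16·h(Manager) + 0.12·h(Senior) + 0.24·h(Trainee) + 0.32·1
h(Senior) = 0.2·0 + 0.36·h(Manager) + 0.08·h(Senior) + 0.2·h(Trainee) + 0.16·1
h(Trainee) = 0.32·0 + 0.2·h(Manager) + 0.12·h(Senior) + 0.24·h(Trainee) + 0.12·1
Solving: h(Manager) = 0.5571, h(Senior) = 0.4744, h(Trainee) = 0.3794.
Starting from Manager, the probability is 0.5571.

0.5571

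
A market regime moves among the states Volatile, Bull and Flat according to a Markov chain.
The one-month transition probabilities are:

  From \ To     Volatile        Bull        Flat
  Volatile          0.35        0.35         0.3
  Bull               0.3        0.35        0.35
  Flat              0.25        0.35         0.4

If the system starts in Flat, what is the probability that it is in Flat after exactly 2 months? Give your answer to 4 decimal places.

0.3575

Sum over the intermediate state after 1 month:
P = P(Flat→Volatile)·P(Volatile→Flat) + P(Flat→Bull)·P(Bull→Flat) + P(Flat→Flat)·P(Flat→Flat)
  = 0.25×0.3 + 0.35×0.35 + 0.4×0.4
  = 0.0750 + 0.1225 + 0.1600 = 0.3575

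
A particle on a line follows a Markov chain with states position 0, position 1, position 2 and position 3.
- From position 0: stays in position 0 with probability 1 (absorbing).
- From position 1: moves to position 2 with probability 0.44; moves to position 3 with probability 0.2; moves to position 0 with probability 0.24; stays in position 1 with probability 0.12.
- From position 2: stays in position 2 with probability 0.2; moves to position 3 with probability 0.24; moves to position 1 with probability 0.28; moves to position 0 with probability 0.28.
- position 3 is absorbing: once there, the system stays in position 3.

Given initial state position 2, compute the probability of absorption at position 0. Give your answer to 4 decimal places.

Let h(s) be the probability of absorption at position 0 starting from transient state s. Then h(position 0) = 1 and h(position 3) = 0. By first-step analysis:
h(position 1) = 0.24·1 + 0.12·h(position 1) + 0.44·h(position 2) + 0.2·0
h(position 2) = 0.28·1 + 0.28·h(position 1) + 0.2·h(position 2) + 0.24·0
Solving: h(position 1) = 0.5427, h(position 2) = 0.5399.
Starting from position 2, the probability is 0.5399.

0.5399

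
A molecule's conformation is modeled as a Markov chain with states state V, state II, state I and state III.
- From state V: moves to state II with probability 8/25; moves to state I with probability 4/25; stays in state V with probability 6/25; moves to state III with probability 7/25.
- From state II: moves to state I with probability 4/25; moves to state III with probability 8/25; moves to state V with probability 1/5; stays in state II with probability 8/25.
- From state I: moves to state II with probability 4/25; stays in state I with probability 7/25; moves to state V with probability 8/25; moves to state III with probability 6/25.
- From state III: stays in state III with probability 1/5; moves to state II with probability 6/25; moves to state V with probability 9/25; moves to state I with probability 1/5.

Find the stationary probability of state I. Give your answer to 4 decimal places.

0.1937

Let the stationary distribution be π with π = πP and π_1 + π_2 + π_3 + π_4 = 1.
π_1 = 0.24·π_1 + 0.2·π_2 + 0.32·π_3 + 0.36·π_4
π_2 = 0.32·π_1 + 0.32·π_2 + 0.16·π_3 + 0.24·π_4
π_3 = 0.16·π_1 + 0.16·π_2 + 0.28·π_3 + 0.2·π_4
Solving with the normalization constraint gives π = (0.2762, 0.2680, 0.1937, 0.2620).
So the stationary probability of state I is 0.1937.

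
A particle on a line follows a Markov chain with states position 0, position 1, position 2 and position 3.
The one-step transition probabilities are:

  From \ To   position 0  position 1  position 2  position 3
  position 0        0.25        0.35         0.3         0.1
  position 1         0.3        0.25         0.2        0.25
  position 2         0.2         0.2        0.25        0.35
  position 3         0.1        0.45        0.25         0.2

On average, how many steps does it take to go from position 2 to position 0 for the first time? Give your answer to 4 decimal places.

4.9888

Let t(s) be the expected number of steps to first reach position 0 from state s, with t(position 0) = 0. Conditioning on the first step:
t(position 1) = 1 + 0.25·t(position 1) + 0.2·t(position 2) + 0.25·t(position 3)
t(position 2) = 1 + 0.2·t(position 1) + 0.25·t(position 2) + 0.35·t(position 3)
t(position 3) = 1 + 0.45·t(position 1) + 0.25·t(position 2) + 0.2·t(position 3)
Solving: t(position 1) = 4.4308, t(position 2) = 4.9888, t(position 3) = 5.3013.
Expected steps from position 2 to position 0: 4.9888.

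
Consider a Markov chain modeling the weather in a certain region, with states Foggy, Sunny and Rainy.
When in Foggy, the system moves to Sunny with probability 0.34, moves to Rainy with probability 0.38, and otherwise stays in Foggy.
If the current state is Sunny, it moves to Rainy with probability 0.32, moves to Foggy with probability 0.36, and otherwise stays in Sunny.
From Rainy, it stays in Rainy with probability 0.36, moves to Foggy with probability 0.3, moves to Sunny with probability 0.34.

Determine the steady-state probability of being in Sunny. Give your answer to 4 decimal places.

0.3333

Let the stationary distribution be π with π = πP and π_1 + π_2 + π_3 = 1.
π_1 = 0.28·π_1 + 0.36·π_2 + 0.3·π_3
π_2 = 0.34·π_1 + 0.32·π_2 + 0.34·π_3
Solving with the normalization constraint gives π = (0.3137, 0.3333, 0.3529).
So the stationary probability of Sunny is 0.3333.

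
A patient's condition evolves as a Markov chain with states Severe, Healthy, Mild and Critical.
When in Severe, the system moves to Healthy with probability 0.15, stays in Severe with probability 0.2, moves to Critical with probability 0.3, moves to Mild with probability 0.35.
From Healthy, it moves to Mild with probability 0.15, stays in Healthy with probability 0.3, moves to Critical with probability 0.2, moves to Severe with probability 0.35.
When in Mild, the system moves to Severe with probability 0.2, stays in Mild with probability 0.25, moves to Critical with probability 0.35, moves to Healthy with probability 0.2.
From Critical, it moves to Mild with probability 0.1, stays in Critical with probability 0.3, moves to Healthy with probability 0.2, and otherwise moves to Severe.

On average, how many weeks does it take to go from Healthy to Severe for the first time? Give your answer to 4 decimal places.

2.9459

Let t(s) be the expected number of weeks to first reach Severe from state s, with t(Severe) = 0. Conditioning on the first week:
t(Healthy) = 1 + 0.3·t(Healthy) + 0.15·t(Mild) + 0.2·t(Critical)
t(Mild) = 1 + 0.2·t(Healthy) + 0.25·t(Mild) + 0.35·t(Critical)
t(Critical) = 1 + 0.2·t(Healthy) + 0.1·t(Mild) + 0.3·t(Critical)
Solving: t(Healthy) = 2.9459, t(Mild) = 3.4054, t(Critical) = 2.7568.
Expected weeks from Healthy to Severe: 2.9459.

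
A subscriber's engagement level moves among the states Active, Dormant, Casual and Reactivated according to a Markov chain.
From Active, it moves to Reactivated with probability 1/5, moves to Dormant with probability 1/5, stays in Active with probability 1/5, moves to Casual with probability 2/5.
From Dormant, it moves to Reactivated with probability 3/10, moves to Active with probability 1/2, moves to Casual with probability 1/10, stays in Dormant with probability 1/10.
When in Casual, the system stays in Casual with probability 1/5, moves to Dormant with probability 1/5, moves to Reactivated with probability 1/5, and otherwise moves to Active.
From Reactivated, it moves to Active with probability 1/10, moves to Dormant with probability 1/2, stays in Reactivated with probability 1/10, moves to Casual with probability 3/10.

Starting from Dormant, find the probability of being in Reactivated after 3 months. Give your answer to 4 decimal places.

0.2100

Propagate the distribution vector 3 months from Dormant.
After 0 months: (0.0000, 1.0000, 0.0000, 0.0000)
After 1 month: (0.5000, 0.1000, 0.1000, 0.3000)
After 2 months: (0.2200, 0.2800, 0.3200, 0.1800)
After 3 months: (0.3300, 0.2260, 0.2340, 0.2100)
P(in Reactivated after 3 months) = 0.2100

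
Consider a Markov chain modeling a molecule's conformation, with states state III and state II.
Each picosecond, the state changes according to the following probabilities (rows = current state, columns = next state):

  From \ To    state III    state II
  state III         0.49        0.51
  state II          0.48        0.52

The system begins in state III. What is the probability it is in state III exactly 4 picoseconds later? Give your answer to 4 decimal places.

Propagate the distribution vector 4 picoseconds from state III.
After 0 picoseconds: (1.0000, 0.0000)
After 1 picosecond: (0.4900, 0.5100)
After 2 picoseconds: (0.4849, 0.5151)
After 3 picoseconds: (0.4848, 0.5152)
After 4 picoseconds: (0.4848, 0.5152)
P(in state III after 4 picoseconds) = 0.4848

0.4848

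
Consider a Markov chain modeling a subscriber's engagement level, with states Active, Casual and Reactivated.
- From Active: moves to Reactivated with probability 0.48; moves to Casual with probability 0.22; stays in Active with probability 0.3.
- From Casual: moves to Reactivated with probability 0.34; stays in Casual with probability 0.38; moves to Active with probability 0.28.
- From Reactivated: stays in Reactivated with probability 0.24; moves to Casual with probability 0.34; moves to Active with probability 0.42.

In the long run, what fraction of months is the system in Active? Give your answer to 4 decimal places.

Let the stationary distribution be π with π = πP and π_1 + π_2 + π_3 = 1.
π_1 = 0.3·π_1 + 0.28·π_2 + 0.42·π_3
π_2 = 0.22·π_1 + 0.38·π_2 + 0.34·π_3
Solving with the normalization constraint gives π = (0.3360, 0.3122, 0.3519).
So the stationary probability of Active is 0.3360.

0.3360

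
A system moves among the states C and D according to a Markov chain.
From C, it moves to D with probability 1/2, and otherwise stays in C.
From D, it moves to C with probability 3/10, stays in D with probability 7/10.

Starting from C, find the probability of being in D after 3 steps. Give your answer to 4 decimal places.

0.6200

Propagate the distribution vector 3 steps from C.
After 0 steps: (1.0000, 0.0000)
After 1 step: (0.5000, 0.5000)
After 2 steps: (0.4000, 0.6000)
After 3 steps: (0.3800, 0.6200)
P(in D after 3 steps) = 0.6200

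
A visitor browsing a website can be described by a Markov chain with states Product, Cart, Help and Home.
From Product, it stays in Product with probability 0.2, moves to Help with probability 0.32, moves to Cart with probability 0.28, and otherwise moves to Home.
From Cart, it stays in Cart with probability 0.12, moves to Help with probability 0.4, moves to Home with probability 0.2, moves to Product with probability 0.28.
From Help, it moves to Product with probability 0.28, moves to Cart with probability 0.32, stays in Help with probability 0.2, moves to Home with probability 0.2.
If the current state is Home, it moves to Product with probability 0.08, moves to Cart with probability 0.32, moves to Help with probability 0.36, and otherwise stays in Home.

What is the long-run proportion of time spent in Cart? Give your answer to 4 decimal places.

0.2593

Let the stationary distribution be π with π = πP and π_1 + π_2 + π_3 + π_4 = 1.
π_1 = 0.2·π_1 + 0.28·π_2 + 0.28·π_3 + 0.08·π_4
π_2 = 0.28·π_1 + 0.12·π_2 + 0.32·π_3 + 0.32·π_4
π_3 = 0.32·π_1 + 0.4·π_2 + 0.2·π_3 + 0.36·π_4
Solving with the normalization constraint gives π = (0.2207, 0.2593, 0.3117, 0.2083).
So the stationary probability of Cart is 0.2593.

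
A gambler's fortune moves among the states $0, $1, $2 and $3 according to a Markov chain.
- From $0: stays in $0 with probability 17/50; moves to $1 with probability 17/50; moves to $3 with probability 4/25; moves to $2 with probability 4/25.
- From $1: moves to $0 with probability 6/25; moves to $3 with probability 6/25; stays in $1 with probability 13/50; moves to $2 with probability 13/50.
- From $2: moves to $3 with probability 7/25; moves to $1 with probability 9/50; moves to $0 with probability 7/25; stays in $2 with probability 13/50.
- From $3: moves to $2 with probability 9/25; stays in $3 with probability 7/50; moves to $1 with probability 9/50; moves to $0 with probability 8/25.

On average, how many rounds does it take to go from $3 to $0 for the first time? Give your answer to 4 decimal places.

Let t(s) be the expected number of rounds to first reach $0 from state s, with t($0) = 0. Conditioning on the first round:
t($1) = 1 + 0.26·t($1) + 0.26·t($2) + 0.24·t($3)
t($2) = 1 + 0.18·t($1) + 0.26·t($2) + 0.28·t($3)
t($3) = 1 + 0.18·t($1) + 0.36·t($2) + 0.14·t($3)
Solving: t($1) = 3.7093, t($2) = 3.5496, t($3) = 3.4250.
Expected rounds from $3 to $0: 3.4250.

3.4250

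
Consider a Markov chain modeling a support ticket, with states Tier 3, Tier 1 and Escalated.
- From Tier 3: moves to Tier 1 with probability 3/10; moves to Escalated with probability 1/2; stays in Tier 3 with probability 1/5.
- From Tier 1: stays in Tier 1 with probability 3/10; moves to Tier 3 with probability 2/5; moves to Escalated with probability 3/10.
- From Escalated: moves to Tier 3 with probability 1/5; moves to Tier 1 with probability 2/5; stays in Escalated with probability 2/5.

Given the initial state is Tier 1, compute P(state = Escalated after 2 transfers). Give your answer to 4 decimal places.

Sum over the intermediate state after 1 transfer:
P = P(Tier 1→Tier 3)·P(Tier 3→Escalated) + P(Tier 1→Tier 1)·P(Tier 1→Escalated) + P(Tier 1→Escalated)·P(Escalated→Escalated)
  = 0.4×0.5 + 0.3×0.3 + 0.3×0.4
  = 0.2000 + 0.0900 + 0.1200 = 0.4100

0.4100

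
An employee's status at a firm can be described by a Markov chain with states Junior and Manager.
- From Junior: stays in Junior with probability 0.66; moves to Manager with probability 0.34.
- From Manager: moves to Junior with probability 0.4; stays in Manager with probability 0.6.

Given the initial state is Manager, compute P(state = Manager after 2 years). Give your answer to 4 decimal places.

Sum over the intermediate state after 1 year:
P = P(Manager→Junior)·P(Junior→Manager) + P(Manager→Manager)·P(Manager→Manager)
  = 0.4×0.34 + 0.6×0.6
  = 0.1360 + 0.3600 = 0.4960

0.4960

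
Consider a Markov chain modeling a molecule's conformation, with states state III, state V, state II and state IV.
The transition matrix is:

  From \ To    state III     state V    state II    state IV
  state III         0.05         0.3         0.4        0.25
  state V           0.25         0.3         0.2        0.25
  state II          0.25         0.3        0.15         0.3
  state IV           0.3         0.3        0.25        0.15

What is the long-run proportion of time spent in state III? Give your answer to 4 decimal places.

0.2183

Let the stationary distribution be π with π = πP and π_1 + π_2 + π_3 + π_4 = 1.
π_1 = 0.05·π_1 + 0.25·π_2 + 0.25·π_3 + 0.3·π_4
π_2 = 0.3·π_1 + 0.3·π_2 + 0.3·π_3 + 0.3·π_4
π_3 = 0.4·π_1 + 0.2·π_2 + 0.15·π_3 + 0.25·π_4
Solving with the normalization constraint gives π = (0.2183, 0.3000, 0.2434, 0.2383).
So the stationary probability of state III is 0.2183.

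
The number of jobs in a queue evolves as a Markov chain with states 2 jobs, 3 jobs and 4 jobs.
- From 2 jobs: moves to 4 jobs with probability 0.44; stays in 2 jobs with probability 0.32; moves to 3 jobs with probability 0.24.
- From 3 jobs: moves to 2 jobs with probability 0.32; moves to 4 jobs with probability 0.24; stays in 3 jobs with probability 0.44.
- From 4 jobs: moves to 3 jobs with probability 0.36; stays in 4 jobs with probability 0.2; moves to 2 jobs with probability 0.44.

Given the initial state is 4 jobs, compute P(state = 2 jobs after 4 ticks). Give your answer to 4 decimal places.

Propagate the distribution vector 4 ticks from 4 jobs.
After 0 ticks: (0.0000, 0.0000, 1.0000)
After 1 tick: (0.4400, 0.3600, 0.2000)
After 2 ticks: (0.3440, 0.3360, 0.3200)
After 3 ticks: (0.3584, 0.3456, 0.2960)
After 4 ticks: (0.3555, 0.3446, 0.2998)
P(in 2 jobs after 4 ticks) = 0.3555

0.3555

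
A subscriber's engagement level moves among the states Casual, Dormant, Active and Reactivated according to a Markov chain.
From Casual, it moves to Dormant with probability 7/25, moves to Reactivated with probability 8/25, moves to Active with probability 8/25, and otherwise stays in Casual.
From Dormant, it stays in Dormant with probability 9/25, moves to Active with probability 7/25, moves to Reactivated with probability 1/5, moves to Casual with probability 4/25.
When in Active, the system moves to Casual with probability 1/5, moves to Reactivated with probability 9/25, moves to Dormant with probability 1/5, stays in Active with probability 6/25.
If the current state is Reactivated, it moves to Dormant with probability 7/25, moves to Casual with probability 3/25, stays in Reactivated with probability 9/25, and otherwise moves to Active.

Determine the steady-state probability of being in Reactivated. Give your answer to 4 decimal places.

Let the stationary distribution be π with π = πP and π_1 + π_2 + π_3 + π_4 = 1.
π_1 = 0.08·π_1 + 0.16·π_2 + 0.2·π_3 + 0.12·π_4
π_2 = 0.28·π_1 + 0.36·π_2 + 0.2·π_3 + 0.28·π_4
π_3 = 0.32·π_1 + 0.28·π_2 + 0.24·π_3 + 0.24·π_4
Solving with the normalization constraint gives π = (0.1464, 0.2815, 0.2630, 0.3091).
So the stationary probability of Reactivated is 0.3091.

0.3091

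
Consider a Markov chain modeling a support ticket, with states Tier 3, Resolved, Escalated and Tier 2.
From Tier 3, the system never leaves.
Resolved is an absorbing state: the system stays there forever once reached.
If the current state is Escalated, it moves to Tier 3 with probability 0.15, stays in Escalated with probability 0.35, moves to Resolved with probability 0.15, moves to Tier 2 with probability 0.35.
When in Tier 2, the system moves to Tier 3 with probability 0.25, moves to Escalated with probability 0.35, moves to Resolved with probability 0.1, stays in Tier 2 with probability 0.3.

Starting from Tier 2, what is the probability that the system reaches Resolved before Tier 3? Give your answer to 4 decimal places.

0.3534

Let h(s) be the probability of absorption at Resolved starting from transient state s. Then h(Resolved) = 1 and h(Tier 3) = 0. By first-step analysis:
h(Escalated) = 0.15·0 + 0.15·1 + 0.35·h(Escalated) + 0.35·h(Tier 2)
h(Tier 2) = 0.25·0 + 0.1·1 + 0.35·h(Escalated) + 0.3·h(Tier 2)
Solving: h(Escalated) = 0.4211, h(Tier 2) = 0.3534.
Starting from Tier 2, the probability is 0.3534.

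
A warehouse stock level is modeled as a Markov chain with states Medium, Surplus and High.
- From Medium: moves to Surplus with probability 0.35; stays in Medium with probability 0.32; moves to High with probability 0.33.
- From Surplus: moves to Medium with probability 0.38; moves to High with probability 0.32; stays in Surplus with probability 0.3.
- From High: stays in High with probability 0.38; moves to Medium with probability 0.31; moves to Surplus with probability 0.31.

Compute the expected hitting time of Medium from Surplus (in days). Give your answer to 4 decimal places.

Let t(s) be the expected number of days to first reach Medium from state s, with t(Medium) = 0. Conditioning on the first day:
t(Surplus) = 1 + 0.3·t(Surplus) + 0.32·t(High)
t(High) = 1 + 0.31·t(Surplus) + 0.38·t(High)
Solving: t(Surplus) = 2.8076, t(High) = 3.0167.
Expected days from Surplus to Medium: 2.8076.

2.8076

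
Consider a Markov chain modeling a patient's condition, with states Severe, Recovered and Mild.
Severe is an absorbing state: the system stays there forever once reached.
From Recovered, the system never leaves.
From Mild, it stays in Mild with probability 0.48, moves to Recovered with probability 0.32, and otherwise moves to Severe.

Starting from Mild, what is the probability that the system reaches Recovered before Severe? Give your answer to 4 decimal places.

0.6154

Let h(s) be the probability of absorption at Recovered starting from transient state s. Then h(Recovered) = 1 and h(Severe) = 0. By first-step analysis:
h(Mild) = 0.2·0 + 0.32·1 + 0.48·h(Mild)
Solving: h(Mild) = 0.6154.
Starting from Mild, the probability is 0.6154.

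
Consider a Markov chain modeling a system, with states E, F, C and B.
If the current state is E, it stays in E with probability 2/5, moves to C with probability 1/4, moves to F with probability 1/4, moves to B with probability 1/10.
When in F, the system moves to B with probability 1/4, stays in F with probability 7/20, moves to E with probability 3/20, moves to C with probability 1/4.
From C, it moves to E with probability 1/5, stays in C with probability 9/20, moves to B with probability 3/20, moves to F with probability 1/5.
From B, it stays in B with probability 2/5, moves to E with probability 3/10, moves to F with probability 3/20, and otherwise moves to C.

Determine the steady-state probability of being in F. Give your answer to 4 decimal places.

Let the stationary distribution be π with π = πP and π_1 + π_2 + π_3 + π_4 = 1.
π_1 = 0.4·π_1 + 0.15·π_2 + 0.2·π_3 + 0.3·π_4
π_2 = 0.25·π_1 + 0.35·π_2 + 0.2·π_3 + 0.15·π_4
π_3 = 0.25·π_1 + 0.25·π_2 + 0.45·π_3 + 0.15·π_4
Solving with the normalization constraint gives π = (0.2619, 0.2381, 0.2857, 0.2143).
So the stationary probability of F is 0.2381.

0.2381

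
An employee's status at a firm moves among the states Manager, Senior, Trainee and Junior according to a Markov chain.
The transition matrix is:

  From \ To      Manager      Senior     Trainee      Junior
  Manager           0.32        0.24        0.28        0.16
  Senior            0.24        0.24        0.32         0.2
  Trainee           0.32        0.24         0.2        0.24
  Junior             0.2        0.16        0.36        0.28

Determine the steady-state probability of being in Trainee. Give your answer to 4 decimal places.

Let the stationary distribution be π with π = πP and π_1 + π_2 + π_3 + π_4 = 1.
π_1 = 0.32·π_1 + 0.24·π_2 + 0.32·π_3 + 0.2·π_4
π_2 = 0.24·π_1 + 0.24·π_2 + 0.24·π_3 + 0.16·π_4
π_3 = 0.28·π_1 + 0.32·π_2 + 0.2·π_3 + 0.36·π_4
Solving with the normalization constraint gives π = (0.2761, 0.2226, 0.2836, 0.2177).
So the stationary probability of Trainee is 0.2836.

0.2836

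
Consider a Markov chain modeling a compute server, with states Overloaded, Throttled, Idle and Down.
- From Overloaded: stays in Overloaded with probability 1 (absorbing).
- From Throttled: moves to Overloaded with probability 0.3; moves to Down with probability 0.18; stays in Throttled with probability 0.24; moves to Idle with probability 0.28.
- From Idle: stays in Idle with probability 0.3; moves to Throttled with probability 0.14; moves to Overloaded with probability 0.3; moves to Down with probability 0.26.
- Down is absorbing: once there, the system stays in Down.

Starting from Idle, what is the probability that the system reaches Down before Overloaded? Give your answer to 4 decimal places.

Let h(s) be the probability of absorption at Down starting from transient state s. Then h(Down) = 1 and h(Overloaded) = 0. By first-step analysis:
h(Throttled) = 0.3·0 + 0.24·h(Throttled) + 0.28·h(Idle) + 0.18·1
h(Idle) = 0.3·0 + 0.14·h(Throttled) + 0.3·h(Idle) + 0.26·1
Solving: h(Throttled) = 0.4034, h(Idle) = 0.4521.
Starting from Idle, the probability is 0.4521.

0.4521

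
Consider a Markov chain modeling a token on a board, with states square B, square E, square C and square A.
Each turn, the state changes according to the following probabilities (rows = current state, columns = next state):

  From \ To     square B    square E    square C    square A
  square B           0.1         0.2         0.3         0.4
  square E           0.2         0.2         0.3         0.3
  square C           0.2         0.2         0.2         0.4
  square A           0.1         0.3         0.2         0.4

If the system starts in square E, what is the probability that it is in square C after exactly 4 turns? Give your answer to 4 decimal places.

Propagate the distribution vector 4 turns from square E.
After 0 turns: (0.0000, 1.0000, 0.0000, 0.0000)
After 1 turn: (0.2000, 0.2000, 0.3000, 0.3000)
After 2 turns: (0.1500, 0.2300, 0.2400, 0.3800)
After 3 turns: (0.1470, 0.2380, 0.2380, 0.3770)
After 4 turns: (0.1476, 0.2377, 0.2385, 0.3762)
P(in square C after 4 turns) = 0.2385

0.2385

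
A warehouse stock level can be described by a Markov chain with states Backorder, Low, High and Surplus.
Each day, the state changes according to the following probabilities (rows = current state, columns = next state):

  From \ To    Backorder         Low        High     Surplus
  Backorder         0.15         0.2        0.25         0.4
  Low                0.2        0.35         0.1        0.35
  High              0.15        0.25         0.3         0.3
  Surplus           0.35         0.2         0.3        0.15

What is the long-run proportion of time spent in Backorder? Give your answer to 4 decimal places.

Let the stationary distribution be π with π = πP and π_1 + π_2 + π_3 + π_4 = 1.
π_1 = 0.15·π_1 + 0.2·π_2 + 0.15·π_3 + 0.35·π_4
π_2 = 0.2·π_1 + 0.35·π_2 + 0.25·π_3 + 0.2·π_4
π_3 = 0.25·π_1 + 0.1·π_2 + 0.3·π_3 + 0.3·π_4
Solving with the normalization constraint gives π = (0.2206, 0.2494, 0.2391, 0.2909).
So the stationary probability of Backorder is 0.2206.

0.2206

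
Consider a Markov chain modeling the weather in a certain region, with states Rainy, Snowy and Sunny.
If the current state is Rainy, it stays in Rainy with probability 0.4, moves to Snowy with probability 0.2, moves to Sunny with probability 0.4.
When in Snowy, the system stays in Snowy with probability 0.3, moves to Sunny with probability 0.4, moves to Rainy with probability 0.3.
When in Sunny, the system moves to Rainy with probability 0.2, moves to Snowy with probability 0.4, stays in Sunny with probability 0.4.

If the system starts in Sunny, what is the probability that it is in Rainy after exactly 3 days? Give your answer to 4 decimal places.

0.2880

Propagate the distribution vector 3 days from Sunny.
After 0 days: (0.0000, 0.0000, 1.0000)
After 1 day: (0.2000, 0.4000, 0.4000)
After 2 days: (0.2800, 0.3200, 0.4000)
After 3 days: (0.2880, 0.3120, 0.4000)
P(in Rainy after 3 days) = 0.2880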